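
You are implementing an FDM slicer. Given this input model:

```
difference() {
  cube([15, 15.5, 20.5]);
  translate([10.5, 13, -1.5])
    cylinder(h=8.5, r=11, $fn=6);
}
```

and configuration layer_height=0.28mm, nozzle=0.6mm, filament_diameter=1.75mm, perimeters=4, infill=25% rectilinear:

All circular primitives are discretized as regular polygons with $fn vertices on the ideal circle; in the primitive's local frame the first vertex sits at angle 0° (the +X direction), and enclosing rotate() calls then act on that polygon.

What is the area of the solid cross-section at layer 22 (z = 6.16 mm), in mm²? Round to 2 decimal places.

74.53 mm²

At z = 6.16 mm: the cube (footprint 15×15.5) is included at this height (area 232.50 mm²); the r=11 cylinder at (10.5, 13) gives a regular 6-gon of circumradius 11 (constant along its height) (area = (6/2)·11.000²·sin(360°/6) = 314.37 mm²); Subtracting the remaining from the first: starting from the 15×15.5 cube (232.50 mm²), the r=11 cylinder at (10.5, 13) partially overlaps it — only the 157.97 mm² overlap (of its 314.37 mm²) is removed, clipping the outline — area = 74.53 mm². Overall, the cross-section has 2 separate islands. Net area = 74.53 mm².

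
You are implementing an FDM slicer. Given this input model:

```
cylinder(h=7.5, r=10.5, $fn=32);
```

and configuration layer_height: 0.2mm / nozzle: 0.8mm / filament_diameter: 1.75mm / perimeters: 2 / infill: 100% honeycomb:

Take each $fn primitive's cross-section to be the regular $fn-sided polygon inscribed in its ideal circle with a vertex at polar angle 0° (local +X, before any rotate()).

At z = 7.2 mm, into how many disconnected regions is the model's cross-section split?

At z = 7.2 mm: the cylinder: section is a regular 32-gon, circumradius r=10.5. The result has 1 disconnected region.

1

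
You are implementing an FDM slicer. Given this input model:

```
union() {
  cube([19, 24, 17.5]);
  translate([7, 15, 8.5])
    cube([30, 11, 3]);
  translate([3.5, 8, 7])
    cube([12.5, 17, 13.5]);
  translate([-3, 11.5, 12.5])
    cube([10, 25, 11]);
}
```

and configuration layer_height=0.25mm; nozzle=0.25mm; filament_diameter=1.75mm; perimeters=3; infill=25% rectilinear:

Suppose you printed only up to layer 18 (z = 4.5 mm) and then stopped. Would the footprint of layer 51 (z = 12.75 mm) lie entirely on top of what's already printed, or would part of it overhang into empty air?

Compare the two slices. At z = 4.5: the cube is present — its section is the full 19×24 rectangle (area 456.00 mm²); the cube at (7, 15) does not reach this height (z outside [8.5, 11.5]); the cube at (3.5, 8) is not intersected at this z (z outside [7, 20.5]); the cube at (-3, 11.5) is absent (z outside [12.5, 23.5]); Combining (union): only the 19×24 cube is present, so the union is just that shape — area = 456.00 mm². At z = 12.75: the 19×24 cube contributes its full rectangle (area 456.00 mm²); the cube at (7, 15) is not intersected at this z (z outside [8.5, 11.5]); the 12.5×17 cube at (3.5, 8) contributes its full rectangle (area 212.50 mm²); the cube at (-3, 11.5) is present — its section is the full 10×25 rectangle (area 250.00 mm²); Combining (union): the regions partially overlap — summed areas 918.50 mm² minus the doubly-counted overlap 291.00 mm² gives 627.50 mm² — area = 627.50 mm². Checking containment: at z = 12.75 the cross-section extends beyond the z = 4.5 cross-section by about 171.50 mm².

part overhangs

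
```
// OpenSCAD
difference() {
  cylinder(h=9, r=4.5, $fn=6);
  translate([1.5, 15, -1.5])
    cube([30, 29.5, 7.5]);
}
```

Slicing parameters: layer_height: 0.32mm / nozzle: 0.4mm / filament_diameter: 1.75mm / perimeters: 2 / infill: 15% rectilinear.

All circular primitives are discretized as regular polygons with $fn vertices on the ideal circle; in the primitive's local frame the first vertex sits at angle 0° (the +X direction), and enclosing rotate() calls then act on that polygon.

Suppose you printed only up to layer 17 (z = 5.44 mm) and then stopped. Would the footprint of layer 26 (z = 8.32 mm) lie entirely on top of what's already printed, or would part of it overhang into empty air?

entirely on top

Compare the two slices. At z = 5.44: the r=4.5 cylinder gives a regular 6-gon of circumradius 4.5 (constant along its height) (area = (6/2)·4.500²·sin(360°/6) = 52.61 mm²); the cube at (1.5, 15) (footprint 30×29.5) is included at this height (area 885.00 mm²); After the difference (first − rest): starting from the r=4.5 cylinder (52.61 mm²), the 30×29.5 cube at (1.5, 15) misses the remaining region (no effect) — area = 52.61 mm². At z = 8.32: the r=4.5 cylinder contributes a regular 6-gon of circumradius 4.5 (area = (6/2)·4.500²·sin(360°/6) = 52.61 mm²); the cube at (1.5, 15) is not intersected at this z (z outside [-1.5, 6]); Taking the first minus the rest: none of the subtracted shapes is present at this height, so the r=4.5 cylinder is unchanged — area = 52.61 mm². Checking containment: the cross-section at z = 8.32 is a subset of the cross-section at z = 5.44.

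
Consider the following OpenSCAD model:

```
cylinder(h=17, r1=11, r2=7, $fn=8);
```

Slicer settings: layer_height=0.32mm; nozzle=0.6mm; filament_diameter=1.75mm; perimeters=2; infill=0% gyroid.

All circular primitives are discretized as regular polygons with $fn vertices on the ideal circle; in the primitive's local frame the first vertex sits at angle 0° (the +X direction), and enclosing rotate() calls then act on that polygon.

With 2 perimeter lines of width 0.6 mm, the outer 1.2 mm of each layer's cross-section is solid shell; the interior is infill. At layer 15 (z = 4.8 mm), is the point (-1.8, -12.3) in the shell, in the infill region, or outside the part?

At z = 4.8 mm: the cone: at t=0.282 of its height the radius interpolates to r₁+(r₂−r₁)t = 9.871, giving a regular 8-gon of that circumradius. Overall, the cross-section is a single solid region. The nearest boundary edge runs (-6.98, -6.98)→(-0.00, -9.87); distance from the point to it = 2.93 mm. The point is not inside any of the regions above, so it lies outside the cross-section (2.93 mm from the nearest boundary).

outside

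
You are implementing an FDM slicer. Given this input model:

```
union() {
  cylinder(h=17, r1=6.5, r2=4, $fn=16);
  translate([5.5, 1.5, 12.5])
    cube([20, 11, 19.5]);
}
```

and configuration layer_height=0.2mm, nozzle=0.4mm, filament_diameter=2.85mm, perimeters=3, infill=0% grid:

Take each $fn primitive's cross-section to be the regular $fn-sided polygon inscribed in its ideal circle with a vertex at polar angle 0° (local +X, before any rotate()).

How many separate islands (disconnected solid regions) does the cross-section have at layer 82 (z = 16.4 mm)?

At z = 16.4 mm: the cone: at t=0.965 of its height the radius interpolates to r₁+(r₂−r₁)t = 4.088, giving a regular 16-gon of that circumradius; the cube at (5.5, 1.5) (footprint 20×11) is included at this height; Merging all regions: the 2 present regions are separate (no shared area or edge), so areas and boundary lengths simply add and each stays a separate island — 2 connected regions. Overall, the cross-section has 2 separate islands. Island count = 2.

2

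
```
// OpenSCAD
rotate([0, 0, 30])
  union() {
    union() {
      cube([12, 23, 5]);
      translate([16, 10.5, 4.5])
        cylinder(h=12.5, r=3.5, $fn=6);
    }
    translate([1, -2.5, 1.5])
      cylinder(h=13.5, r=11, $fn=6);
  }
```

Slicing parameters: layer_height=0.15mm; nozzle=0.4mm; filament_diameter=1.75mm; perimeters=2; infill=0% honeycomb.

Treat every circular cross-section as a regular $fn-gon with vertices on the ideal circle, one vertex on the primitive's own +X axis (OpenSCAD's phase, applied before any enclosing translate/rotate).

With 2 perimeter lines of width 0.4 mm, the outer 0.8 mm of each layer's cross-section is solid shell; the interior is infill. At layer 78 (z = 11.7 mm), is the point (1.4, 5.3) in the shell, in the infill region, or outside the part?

At z = 11.7 mm: the cube does not reach this height (z outside [0, 5]); the r=3.5 cylinder at (16, 10.5) gives a regular 6-gon of circumradius 3.5 (constant along its height); Taking the union: only the r=3.5 cylinder at (16, 10.5) is present, so the union is just that shape — 1 connected region; the cylinder at (1, -2.5): section is a regular 6-gon, circumradius r=11; Taking the union: the 2 present regions are separate (no shared area or edge), so areas and boundary lengths simply add and each stays a separate island — 2 connected regions; (whole slice rotated 30° about Z — lengths, areas and connectivity unchanged). Overall, the cross-section has 2 separate islands. Undo the 30° rotation: the query point maps to (3.862, 3.890) in the un-rotated model frame. The nearest boundary edge runs (-4.50, 7.03)→(6.50, 7.03); distance from the point to it = 3.14 mm. (Shell/infill is judged within the island containing the point — the largest one.) The point is inside the cross-section and 3.14 mm from the nearest boundary — more than the 0.8 mm shell width (2 × 0.4), so it's in the infill interior.

infill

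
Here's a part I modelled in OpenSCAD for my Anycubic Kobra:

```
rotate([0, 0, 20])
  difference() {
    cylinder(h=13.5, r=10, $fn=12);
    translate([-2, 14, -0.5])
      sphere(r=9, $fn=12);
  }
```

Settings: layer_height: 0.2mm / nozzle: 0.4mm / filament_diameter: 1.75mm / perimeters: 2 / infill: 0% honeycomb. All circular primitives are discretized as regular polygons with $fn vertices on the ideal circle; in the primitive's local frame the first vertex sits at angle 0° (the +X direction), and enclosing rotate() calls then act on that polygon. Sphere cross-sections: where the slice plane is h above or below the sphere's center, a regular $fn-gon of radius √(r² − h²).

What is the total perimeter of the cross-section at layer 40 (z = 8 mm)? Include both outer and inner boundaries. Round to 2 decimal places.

At z = 8 mm: the cylinder: section is a regular 12-gon, circumradius r=10 (perimeter = 2·12·10.000·sin(180°/12) = 62.12 mm); the r=9 sphere at (-2, 14) contributes a regular 12-gon of circumradius √(9²−8.5²) = 2.958 (perimeter = 2·12·2.958·sin(180°/12) = 18.37 mm); After the difference (first − rest): starting from the r=10 cylinder, the r=9 sphere at (-2, 14) misses the remaining region (no effect) — boundary = 62.12 mm; (rotated 20° about Z; rotation is an isometry so areas/perimeters/island counts are preserved). Overall, the cross-section is a single solid region. Total boundary length (outer) = 62.12 mm.

62.12 mm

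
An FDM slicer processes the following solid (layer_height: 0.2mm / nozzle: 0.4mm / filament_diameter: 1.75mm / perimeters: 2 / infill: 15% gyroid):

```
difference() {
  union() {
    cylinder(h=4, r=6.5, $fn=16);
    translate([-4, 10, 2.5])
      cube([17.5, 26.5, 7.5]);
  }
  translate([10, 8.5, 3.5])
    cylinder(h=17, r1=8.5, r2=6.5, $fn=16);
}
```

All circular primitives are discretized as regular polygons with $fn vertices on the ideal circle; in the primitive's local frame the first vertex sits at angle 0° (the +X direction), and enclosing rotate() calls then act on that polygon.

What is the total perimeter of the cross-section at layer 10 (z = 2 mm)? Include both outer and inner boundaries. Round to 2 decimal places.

At z = 2 mm: the r=6.5 cylinder gives a regular 16-gon of circumradius 6.5 (constant along its height) (perimeter = 2·16·6.500·sin(180°/16) = 40.58 mm); the cube at (-4, 10) is absent (z outside [2.5, 10]); Merging all regions: only the r=6.5 cylinder is present, so the union is just that shape — boundary = 40.58 mm; the cone at (10, 8.5) is absent (z outside [3.5, 20.5]); Subtracting the remaining from the first: none of the subtracted shapes is present at this height, so the result so far is unchanged — boundary = 40.58 mm. Overall, the cross-section is a single solid region. Total boundary length (outer) = 40.58 mm.

40.58 mm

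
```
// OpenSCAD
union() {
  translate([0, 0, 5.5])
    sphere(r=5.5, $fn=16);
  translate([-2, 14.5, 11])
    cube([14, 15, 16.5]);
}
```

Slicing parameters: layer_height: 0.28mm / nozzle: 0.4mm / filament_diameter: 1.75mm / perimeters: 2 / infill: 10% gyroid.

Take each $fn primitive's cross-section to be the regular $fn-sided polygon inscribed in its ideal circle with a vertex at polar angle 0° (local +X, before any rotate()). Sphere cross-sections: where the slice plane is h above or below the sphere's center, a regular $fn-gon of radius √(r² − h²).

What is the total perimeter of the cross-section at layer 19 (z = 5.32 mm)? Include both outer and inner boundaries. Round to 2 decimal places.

At z = 5.32 mm: the r=5.5 sphere slices to a regular 16-gon of circumradius 5.497 (√(r²−h²) with h=0.18 from center) (perimeter = 2·16·5.497·sin(180°/16) = 34.32 mm); the cube at (-2, 14.5) is absent (z outside [11, 27.5]); Combining (union): only the r=5.5 sphere is present, so the union is just that shape — boundary = 34.32 mm. Overall, the cross-section is a single solid region. Total boundary length (outer) = 34.32 mm.

34.32 mm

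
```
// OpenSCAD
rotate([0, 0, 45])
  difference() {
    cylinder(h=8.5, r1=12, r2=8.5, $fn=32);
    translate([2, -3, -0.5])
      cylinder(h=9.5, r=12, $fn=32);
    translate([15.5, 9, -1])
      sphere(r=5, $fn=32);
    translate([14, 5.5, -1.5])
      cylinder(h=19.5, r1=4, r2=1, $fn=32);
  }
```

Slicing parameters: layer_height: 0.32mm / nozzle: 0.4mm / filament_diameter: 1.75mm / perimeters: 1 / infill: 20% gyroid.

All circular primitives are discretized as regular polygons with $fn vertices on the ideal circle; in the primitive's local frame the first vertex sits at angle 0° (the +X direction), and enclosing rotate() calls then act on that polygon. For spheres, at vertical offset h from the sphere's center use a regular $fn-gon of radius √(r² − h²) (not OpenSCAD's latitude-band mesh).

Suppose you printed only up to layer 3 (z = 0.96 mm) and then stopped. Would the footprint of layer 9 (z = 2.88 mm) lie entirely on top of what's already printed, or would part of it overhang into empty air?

entirely on top

Compare the two slices. At z = 0.96: the cone: at t=0.113 of its height the radius interpolates to r₁+(r₂−r₁)t = 11.605, giving a regular 32-gon of that circumradius (area = (32/2)·11.605²·sin(360°/32) = 420.36 mm²); the r=12 cylinder at (2, -3) gives a regular 32-gon of circumradius 12 (constant along its height) (area = (32/2)·12.000²·sin(360°/32) = 449.49 mm²); the r=5 sphere at (15.5, 9) slices to a regular 32-gon of circumradius 4.600 (√(r²−h²) with h=1.96 from center) (area = (32/2)·4.600²·sin(360°/32) = 66.04 mm²); the cone at (14, 5.5): at t=0.126 of its height the radius interpolates to r₁+(r₂−r₁)t = 3.622, giving a regular 32-gon of that circumradius (area = (32/2)·3.622²·sin(360°/32) = 40.94 mm²); Taking the first minus the rest: starting from the cone (420.36 mm²), the r=12 cylinder at (2, -3) partially overlaps it — only the 349.88 mm² overlap (of its 449.49 mm²) is removed, clipping the outline; the r=5 sphere at (15.5, 9) misses the remaining region (no effect); the cone at (14, 5.5) misses the remaining region (no effect) — area = 70.48 mm²; (rotated 45° about Z; rotation is an isometry so areas/perimeters/island counts are preserved). At z = 2.88: the cone: at t=0.339 of its height the radius interpolates to r₁+(r₂−r₁)t = 10.814, giving a regular 32-gon of that circumradius (area = (32/2)·10.814²·sin(360°/32) = 365.04 mm²); the r=12 cylinder at (2, -3) gives a regular 32-gon of circumradius 12 (constant along its height) (area = (32/2)·12.000²·sin(360°/32) = 449.49 mm²); the r=5 sphere at (15.5, 9) contributes a regular 32-gon of circumradius √(5²−3.88²) = 3.154 (area = (32/2)·3.154²·sin(360°/32) = 31.04 mm²); the cone at (14, 5.5) contributes a regular 32-gon of circumradius 3.326 (interpolated between r1=4 and r2=1 at t=0.225) (area = (32/2)·3.326²·sin(360°/32) = 34.53 mm²); After the difference (first − rest): starting from the cone (365.04 mm²), the r=12 cylinder at (2, -3) partially overlaps it — only the 321.10 mm² overlap (of its 449.49 mm²) is removed, clipping the outline; the r=5 sphere at (15.5, 9) misses the remaining region (no effect); the cone at (14, 5.5) misses the remaining region (no effect) — area = 43.94 mm²; (whole slice rotated 45° about Z — lengths, areas and connectivity unchanged). Checking containment: the cross-section at z = 2.88 is a subset of the cross-section at z = 0.96.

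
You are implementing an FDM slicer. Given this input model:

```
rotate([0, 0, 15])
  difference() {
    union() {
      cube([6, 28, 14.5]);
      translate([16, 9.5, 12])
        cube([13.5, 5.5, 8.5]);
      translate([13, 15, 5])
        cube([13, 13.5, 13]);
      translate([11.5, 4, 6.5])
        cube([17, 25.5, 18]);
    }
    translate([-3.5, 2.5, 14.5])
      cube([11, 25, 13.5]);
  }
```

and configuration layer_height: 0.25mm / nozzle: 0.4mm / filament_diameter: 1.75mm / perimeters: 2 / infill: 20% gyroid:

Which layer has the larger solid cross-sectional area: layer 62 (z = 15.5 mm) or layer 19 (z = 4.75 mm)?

Layer 62 (z = 15.5): the cube is not intersected at this z (z outside [0, 14.5]); the 13.5×5.5 cube at (16, 9.5) contributes its full rectangle (area 74.25 mm²); the cube at (13, 15) is present — its section is the full 13×13.5 rectangle (area 175.50 mm²); the cube at (11.5, 4) is present — its section is the full 17×25.5 rectangle (area 433.50 mm²); Combining (union): the regions partially overlap — summed areas 683.25 mm² minus the doubly-counted overlap 244.25 mm² gives 439.00 mm² — area = 439.00 mm²; the cube at (-3.5, 2.5) (footprint 11×25) is included at this height (area 275.00 mm²); Taking the first minus the rest: starting from the result so far (439.00 mm²), the 11×25 cube at (-3.5, 2.5) misses the remaining region (no effect) — area = 439.00 mm²; (rotated 15° about Z; rotation is an isometry so areas/perimeters/island counts are preserved). So its area = 439.00 mm². Layer 19 (z = 4.75): the cube is present — its section is the full 6×28 rectangle (area 168.00 mm²); the cube at (16, 9.5) is not intersected at this z (z outside [12, 20.5]); the cube at (13, 15) is absent (z outside [5, 18]); the cube at (11.5, 4) is not intersected at this z (z outside [6.5, 24.5]); Merging all regions: only the 6×28 cube is present, so the union is just that shape — area = 168.00 mm²; the cube at (-3.5, 2.5) does not reach this height (z outside [14.5, 28]); After the difference (first − rest): none of the subtracted shapes is present at this height, so that combined region is unchanged — area = 168.00 mm²; (rotated 15° about Z; rotation is an isometry so areas/perimeters/island counts are preserved). So its area = 168.00 mm². Layer 62 is larger (439.00 vs 168.00 mm²).

layer 62 (z = 15.5 mm)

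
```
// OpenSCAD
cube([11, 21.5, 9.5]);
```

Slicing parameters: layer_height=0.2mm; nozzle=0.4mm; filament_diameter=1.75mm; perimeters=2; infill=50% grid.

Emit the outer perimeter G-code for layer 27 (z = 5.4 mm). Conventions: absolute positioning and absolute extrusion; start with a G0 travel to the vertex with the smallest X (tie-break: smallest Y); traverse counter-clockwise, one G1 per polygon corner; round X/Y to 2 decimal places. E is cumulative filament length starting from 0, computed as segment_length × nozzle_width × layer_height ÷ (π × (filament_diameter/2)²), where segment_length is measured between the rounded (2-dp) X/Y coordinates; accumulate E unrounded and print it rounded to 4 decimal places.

G0 X0.00 Y0.00 Z5.40
G1 X11.00 Y0.00 E0.3659
G1 X11.00 Y21.50 E1.0810
G1 X0.00 Y21.50 E1.4468
G1 X0.00 Y0.00 E2.1619

At z = 5.4 mm: the cube is present — its section is the full 11×21.5 rectangle. The outline is a single polygon with 4 vertices. Extrusion per mm of travel: 0.4 × 0.2 / (π × 0.875²) = 0.033260. Accumulating E over each segment gives final E = 2.1619.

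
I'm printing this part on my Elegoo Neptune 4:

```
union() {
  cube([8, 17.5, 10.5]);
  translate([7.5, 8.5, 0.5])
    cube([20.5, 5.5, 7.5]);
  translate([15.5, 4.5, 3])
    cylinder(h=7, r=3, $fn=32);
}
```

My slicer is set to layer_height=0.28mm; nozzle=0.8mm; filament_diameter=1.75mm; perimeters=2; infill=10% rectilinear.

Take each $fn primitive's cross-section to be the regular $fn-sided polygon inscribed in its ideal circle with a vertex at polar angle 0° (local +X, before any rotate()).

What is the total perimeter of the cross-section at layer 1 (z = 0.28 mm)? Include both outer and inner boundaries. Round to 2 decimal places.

At z = 0.28 mm: the cube is present — its section is the full 8×17.5 rectangle (perimeter 51.00 mm); the cube at (7.5, 8.5) is not intersected at this z (z outside [0.5, 8]); the cylinder at (15.5, 4.5) is absent (z outside [3, 10]); Taking the union: only the 8×17.5 cube is present, so the union is just that shape — boundary = 51.00 mm. Overall, the cross-section is a single solid region. Total boundary length (outer) = 51.00 mm.

51.00 mm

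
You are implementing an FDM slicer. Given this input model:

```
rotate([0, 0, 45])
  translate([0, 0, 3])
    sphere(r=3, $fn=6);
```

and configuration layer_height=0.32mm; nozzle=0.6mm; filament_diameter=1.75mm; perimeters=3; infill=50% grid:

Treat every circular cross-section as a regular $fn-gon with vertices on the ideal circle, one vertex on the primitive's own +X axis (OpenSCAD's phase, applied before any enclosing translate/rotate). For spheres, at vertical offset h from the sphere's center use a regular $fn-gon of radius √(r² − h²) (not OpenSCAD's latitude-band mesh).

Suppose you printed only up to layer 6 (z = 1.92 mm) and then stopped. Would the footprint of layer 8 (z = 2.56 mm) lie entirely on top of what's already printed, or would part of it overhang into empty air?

part overhangs

Compare the two slices. At z = 1.92: the r=3 sphere slices to a regular 6-gon of circumradius 2.799 (√(r²−h²) with h=1.08 from center) (area = (6/2)·2.799²·sin(360°/6) = 20.35 mm²); (rotated 45° about Z; rotation is an isometry so areas/perimeters/island counts are preserved). At z = 2.56: the r=3 sphere slices to a regular 6-gon of circumradius 2.968 (√(r²−h²) with h=0.44 from center) (area = (6/2)·2.968²·sin(360°/6) = 22.88 mm²); (rotated 45° about Z; rotation is an isometry so areas/perimeters/island counts are preserved). Checking containment: at z = 2.56 the cross-section extends beyond the z = 1.92 cross-section by about 2.53 mm².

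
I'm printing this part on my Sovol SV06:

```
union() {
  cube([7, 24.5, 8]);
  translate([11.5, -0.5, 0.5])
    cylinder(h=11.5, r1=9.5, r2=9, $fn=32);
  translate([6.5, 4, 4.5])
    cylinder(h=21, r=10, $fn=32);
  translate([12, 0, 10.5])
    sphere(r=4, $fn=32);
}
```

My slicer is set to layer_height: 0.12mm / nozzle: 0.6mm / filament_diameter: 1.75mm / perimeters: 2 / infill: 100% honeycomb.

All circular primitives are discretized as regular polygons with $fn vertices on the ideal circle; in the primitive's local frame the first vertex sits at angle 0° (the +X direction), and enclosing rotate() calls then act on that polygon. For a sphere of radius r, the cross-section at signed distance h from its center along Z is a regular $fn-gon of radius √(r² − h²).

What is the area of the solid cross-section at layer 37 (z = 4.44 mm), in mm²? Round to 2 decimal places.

417.78 mm²

At z = 4.44 mm: the 7×24.5 cube contributes its full rectangle (area 171.50 mm²); the cone at (11.5, -0.5) (r1=9.5→r2=9) has section circumradius 9.329 here — a regular 32-gon (area = (32/2)·9.329²·sin(360°/32) = 271.64 mm²); the cylinder at (6.5, 4) does not reach this height (z outside [4.5, 25.5]); the sphere at (12, 0) is not intersected at this z (|z−center|=6.060 > r=4); Taking the union: the regions partially overlap — summed areas 443.14 mm² minus the doubly-counted overlap 25.36 mm² gives 417.78 mm² — area = 417.78 mm². Overall, the cross-section is a single solid region. Net area = 417.78 mm².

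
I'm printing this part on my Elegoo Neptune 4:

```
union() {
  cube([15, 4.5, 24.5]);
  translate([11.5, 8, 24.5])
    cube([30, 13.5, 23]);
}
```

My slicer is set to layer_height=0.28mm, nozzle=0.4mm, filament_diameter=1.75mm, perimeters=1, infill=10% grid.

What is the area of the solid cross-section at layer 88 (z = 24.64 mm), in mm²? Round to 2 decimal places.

At z = 24.64 mm: the cube does not reach this height (z outside [0, 24.5]); the cube at (11.5, 8) is present — its section is the full 30×13.5 rectangle (area 405.00 mm²); Taking the union: only the 30×13.5 cube at (11.5, 8) is present, so the union is just that shape — area = 405.00 mm². Overall, the cross-section is a single solid region. Net area = 405.00 mm².

405.00 mm²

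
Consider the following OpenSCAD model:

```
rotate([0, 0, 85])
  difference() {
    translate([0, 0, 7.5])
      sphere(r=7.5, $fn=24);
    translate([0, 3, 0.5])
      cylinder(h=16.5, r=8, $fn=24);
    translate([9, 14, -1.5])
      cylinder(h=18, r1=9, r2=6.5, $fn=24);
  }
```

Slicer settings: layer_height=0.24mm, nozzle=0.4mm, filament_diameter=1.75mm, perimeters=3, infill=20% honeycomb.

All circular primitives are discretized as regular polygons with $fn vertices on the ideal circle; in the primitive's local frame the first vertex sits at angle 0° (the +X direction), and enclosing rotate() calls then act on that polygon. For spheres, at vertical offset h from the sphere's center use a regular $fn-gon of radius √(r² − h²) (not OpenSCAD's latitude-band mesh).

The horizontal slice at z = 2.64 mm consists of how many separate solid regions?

At z = 2.64 mm: the sphere: section is a regular 24-gon, circumradius = √(r²−h²) = √(7.5²−4.86²) = 5.712; the cylinder at (0, 3): section is a regular 24-gon, circumradius r=8; the cone at (9, 14) contributes a regular 24-gon of circumradius 8.425 (interpolated between r1=9 and r2=6.5 at t=0.230); Subtracting the remaining from the first: starting from the r=7.5 sphere, the r=8 cylinder at (0, 3) partially overlaps it — only the 96.80 mm² overlap (of its 198.77 mm²) is removed, clipping the outline; the cone at (9, 14) misses the remaining region (no effect) — 1 connected region; (whole slice rotated 85° about Z — lengths, areas and connectivity unchanged). The result has 1 disconnected region.

1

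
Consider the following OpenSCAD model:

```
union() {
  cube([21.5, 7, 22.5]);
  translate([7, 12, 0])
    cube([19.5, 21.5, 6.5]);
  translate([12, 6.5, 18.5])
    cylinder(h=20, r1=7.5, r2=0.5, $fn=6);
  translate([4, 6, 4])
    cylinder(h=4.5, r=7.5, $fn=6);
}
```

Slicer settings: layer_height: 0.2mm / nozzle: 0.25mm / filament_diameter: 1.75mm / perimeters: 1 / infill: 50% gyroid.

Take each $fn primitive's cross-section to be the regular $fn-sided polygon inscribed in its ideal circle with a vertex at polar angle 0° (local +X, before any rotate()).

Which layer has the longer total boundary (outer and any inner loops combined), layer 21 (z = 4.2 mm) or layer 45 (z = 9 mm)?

Layer 21 (z = 4.2): the cube (footprint 21.5×7) is included at this height (perimeter 57.00 mm); the cube at (7, 12) is present — its section is the full 19.5×21.5 rectangle (perimeter 82.00 mm); the cone at (12, 6.5) is absent (z outside [18.5, 38.5]); the r=7.5 cylinder at (4, 6) gives a regular 6-gon of circumradius 7.5 (constant along its height) (perimeter = 2·6·7.500·sin(180°/6) = 45.00 mm); Taking the union: the regions partially overlap (shared area 70.26 mm²), so the edge portions inside another operand are dropped and the merged outline is re-measured after clipping — boundary = 147.11 mm. So its perimeter = 147.11 mm. Layer 45 (z = 9): the 21.5×7 cube contributes its full rectangle (perimeter 57.00 mm); the cube at (7, 12) is absent (z outside [0, 6.5]); the cone at (12, 6.5) is not intersected at this z (z outside [18.5, 38.5]); the cylinder at (4, 6) does not reach this height (z outside [4, 8.5]); Merging all regions: only the 21.5×7 cube is present, so the union is just that shape — boundary = 57.00 mm. So its perimeter = 57.00 mm. Layer 21 is larger (147.11 vs 57.00 mm).

layer 21 (z = 4.2 mm)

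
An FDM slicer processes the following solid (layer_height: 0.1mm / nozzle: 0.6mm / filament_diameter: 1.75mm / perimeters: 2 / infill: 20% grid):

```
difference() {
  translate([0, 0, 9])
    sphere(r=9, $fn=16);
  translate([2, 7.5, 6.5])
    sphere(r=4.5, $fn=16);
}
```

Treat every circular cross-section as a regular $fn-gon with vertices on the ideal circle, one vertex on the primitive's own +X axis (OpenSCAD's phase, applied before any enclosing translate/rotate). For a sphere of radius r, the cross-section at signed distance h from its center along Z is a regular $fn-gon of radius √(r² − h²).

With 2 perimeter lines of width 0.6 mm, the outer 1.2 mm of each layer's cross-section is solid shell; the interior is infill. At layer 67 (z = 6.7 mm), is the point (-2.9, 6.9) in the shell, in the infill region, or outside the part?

shell

At z = 6.7 mm: the r=9 sphere contributes a regular 16-gon of circumradius √(9²−2.3²) = 8.701; the r=4.5 sphere at (2, 7.5) slices to a regular 16-gon of circumradius 4.496 (√(r²−h²) with h=0.2 from center); Subtracting the remaining from the first: starting from the r=9 sphere, the r=4.5 sphere at (2, 7.5) partially overlaps it — only the 34.73 mm² overlap (of its 61.87 mm²) is removed, clipping the outline — 1 connected region. Overall, the cross-section is a single solid region. The nearest boundary edge runs (-2.50, 7.50)→(-2.15, 5.78); distance from the point to it = 0.51 mm. The point is inside the cross-section, 0.51 mm from the nearest boundary — within the 1.2 mm shell band (2 × 0.6).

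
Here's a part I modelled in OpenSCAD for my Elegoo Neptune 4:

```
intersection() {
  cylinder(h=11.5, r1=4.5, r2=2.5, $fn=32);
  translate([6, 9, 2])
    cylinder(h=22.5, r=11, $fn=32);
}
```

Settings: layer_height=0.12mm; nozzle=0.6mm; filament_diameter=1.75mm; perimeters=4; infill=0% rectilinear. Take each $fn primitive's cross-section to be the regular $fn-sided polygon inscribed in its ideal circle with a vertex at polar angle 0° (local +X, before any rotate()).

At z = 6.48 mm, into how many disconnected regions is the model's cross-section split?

At z = 6.48 mm: the cone (r1=4.5→r2=2.5) has section circumradius 3.373 here — a regular 32-gon; the r=11 cylinder at (6, 9) contributes a regular 32-gon of circumradius 11; Keeping only the common overlap: the r=11 cylinder at (6, 9) partially overlaps the cone; clipping to the common part keeps 17.58 mm² — 1 connected region. The result has 1 disconnected region.

1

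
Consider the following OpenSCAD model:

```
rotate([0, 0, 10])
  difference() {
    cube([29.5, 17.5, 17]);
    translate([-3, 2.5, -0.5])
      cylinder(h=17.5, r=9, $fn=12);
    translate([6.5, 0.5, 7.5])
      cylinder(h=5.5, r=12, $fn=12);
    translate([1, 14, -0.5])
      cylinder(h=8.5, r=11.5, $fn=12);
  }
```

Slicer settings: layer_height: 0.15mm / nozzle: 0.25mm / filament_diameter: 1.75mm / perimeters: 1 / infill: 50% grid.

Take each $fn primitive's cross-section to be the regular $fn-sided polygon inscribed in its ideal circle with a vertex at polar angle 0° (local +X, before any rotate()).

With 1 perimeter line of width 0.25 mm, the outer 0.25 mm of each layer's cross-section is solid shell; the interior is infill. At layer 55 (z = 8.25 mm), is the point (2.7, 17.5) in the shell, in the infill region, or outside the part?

At z = 8.25 mm: the 29.5×17.5 cube contributes its full rectangle; the r=9 cylinder at (-3, 2.5) gives a regular 12-gon of circumradius 9 (constant along its height); the r=12 cylinder at (6.5, 0.5) gives a regular 12-gon of circumradius 12 (constant along its height); the cylinder at (1, 14) is not intersected at this z (z outside [-0.5, 8]); Taking the first minus the rest: starting from the 29.5×17.5 cube, the r=9 cylinder at (-3, 2.5) partially overlaps it — only the 49.12 mm² overlap (of its 243.00 mm²) is removed, clipping the outline; the r=12 cylinder at (6.5, 0.5) partially overlaps it — only the 140.38 mm² overlap (of its 432.00 mm²) is removed, clipping the outline — 1 connected region; (rotated 10° about Z; rotation is an isometry so areas/perimeters/island counts are preserved). Overall, the cross-section is a single solid region. Undo the 10° rotation: the query point maps to (5.698, 16.765) in the un-rotated model frame. The nearest boundary edge runs (0.00, 17.50)→(29.50, 17.50); distance from the point to it = 0.73 mm. The point is inside the cross-section and 0.73 mm from the nearest boundary — more than the 0.25 mm shell width (1 × 0.25), so it's in the infill interior.

infill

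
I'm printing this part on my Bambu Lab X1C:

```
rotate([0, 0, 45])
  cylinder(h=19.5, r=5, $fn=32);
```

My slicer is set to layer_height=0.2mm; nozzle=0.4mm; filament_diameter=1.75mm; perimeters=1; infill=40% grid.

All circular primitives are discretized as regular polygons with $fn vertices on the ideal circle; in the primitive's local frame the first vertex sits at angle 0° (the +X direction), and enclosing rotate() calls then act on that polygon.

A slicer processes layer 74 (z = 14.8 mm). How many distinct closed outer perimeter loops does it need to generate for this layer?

1

At z = 14.8 mm: the r=5 cylinder gives a regular 32-gon of circumradius 5 (constant along its height); (whole slice rotated 45° about Z — lengths, areas and connectivity unchanged). The result has 1 disconnected region.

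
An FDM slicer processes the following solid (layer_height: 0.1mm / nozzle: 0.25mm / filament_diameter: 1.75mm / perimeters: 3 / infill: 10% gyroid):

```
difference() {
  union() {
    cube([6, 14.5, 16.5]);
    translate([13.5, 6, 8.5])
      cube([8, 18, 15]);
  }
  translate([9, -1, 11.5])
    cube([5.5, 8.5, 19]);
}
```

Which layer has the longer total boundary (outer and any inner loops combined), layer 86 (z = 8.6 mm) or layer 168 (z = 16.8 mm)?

layer 86 (z = 8.6 mm)

Layer 86 (z = 8.6): the cube is present — its section is the full 6×14.5 rectangle (perimeter 41.00 mm); the cube at (13.5, 6) (footprint 8×18) is included at this height (perimeter 52.00 mm); Merging all regions: the 2 present regions are separate (no shared area or edge), so areas and boundary lengths simply add and each stays a separate island — boundary = 93.00 mm; the cube at (9, -1) is absent (z outside [11.5, 30.5]); After the difference (first − rest): none of the subtracted shapes is present at this height, so that combined region is unchanged — boundary = 93.00 mm. So its perimeter = 93.00 mm. Layer 168 (z = 16.8): the cube is absent (z outside [0, 16.5]); the cube at (13.5, 6) is present — its section is the full 8×18 rectangle (perimeter 52.00 mm); Taking the union: only the 8×18 cube at (13.5, 6) is present, so the union is just that shape — boundary = 52.00 mm; the cube at (9, -1) (footprint 5.5×8.5) is included at this height (perimeter 28.00 mm); Subtracting the remaining from the first: starting from the result so far, the 5.5×8.5 cube at (9, -1) partially overlaps it — only the 1.50 mm² overlap (of its 46.75 mm²) is removed, clipping the outline — boundary = 52.00 mm. So its perimeter = 52.00 mm. Layer 86 is larger (93.00 vs 52.00 mm).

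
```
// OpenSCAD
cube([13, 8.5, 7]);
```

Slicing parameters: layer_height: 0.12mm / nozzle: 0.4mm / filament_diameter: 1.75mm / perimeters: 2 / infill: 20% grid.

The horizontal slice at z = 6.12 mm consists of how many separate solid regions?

At z = 6.12 mm: the cube (footprint 13×8.5) is included at this height. The result has 1 disconnected region.

1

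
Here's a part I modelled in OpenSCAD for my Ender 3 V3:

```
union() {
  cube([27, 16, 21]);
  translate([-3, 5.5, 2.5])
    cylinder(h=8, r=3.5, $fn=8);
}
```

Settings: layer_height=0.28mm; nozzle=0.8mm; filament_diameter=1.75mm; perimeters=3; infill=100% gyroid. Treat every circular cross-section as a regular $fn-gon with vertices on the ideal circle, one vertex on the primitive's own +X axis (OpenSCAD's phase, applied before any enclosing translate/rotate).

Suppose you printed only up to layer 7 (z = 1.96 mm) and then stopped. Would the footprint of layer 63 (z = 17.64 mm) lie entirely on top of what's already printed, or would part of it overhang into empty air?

entirely on top

Compare the two slices. At z = 1.96: the cube is present — its section is the full 27×16 rectangle (area 432.00 mm²); the cylinder at (-3, 5.5) is absent (z outside [2.5, 10.5]); Merging all regions: only the 27×16 cube is present, so the union is just that shape — area = 432.00 mm². At z = 17.64: the 27×16 cube contributes its full rectangle (area 432.00 mm²); the cylinder at (-3, 5.5) is not intersected at this z (z outside [2.5, 10.5]); Taking the union: only the 27×16 cube is present, so the union is just that shape — area = 432.00 mm². Checking containment: the cross-section at z = 17.64 is a subset of the cross-section at z = 1.96.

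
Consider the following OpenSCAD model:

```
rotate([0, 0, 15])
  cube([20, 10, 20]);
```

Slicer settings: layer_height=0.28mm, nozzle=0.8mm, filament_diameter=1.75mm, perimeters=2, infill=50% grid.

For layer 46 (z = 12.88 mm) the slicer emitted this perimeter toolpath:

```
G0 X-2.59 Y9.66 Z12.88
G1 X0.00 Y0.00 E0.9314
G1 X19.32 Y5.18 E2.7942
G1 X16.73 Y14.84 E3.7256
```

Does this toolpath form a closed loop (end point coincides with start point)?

Start point (G0): (-2.59, 9.66). End point (last G1): the path does not return to the start — open.

no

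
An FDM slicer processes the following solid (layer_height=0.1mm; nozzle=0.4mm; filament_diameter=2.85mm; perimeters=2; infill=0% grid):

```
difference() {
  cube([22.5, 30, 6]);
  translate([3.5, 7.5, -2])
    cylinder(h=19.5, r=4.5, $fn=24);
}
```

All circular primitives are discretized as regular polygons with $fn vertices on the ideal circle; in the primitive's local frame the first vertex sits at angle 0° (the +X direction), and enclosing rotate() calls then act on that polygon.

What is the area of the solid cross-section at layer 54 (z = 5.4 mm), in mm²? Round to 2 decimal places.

At z = 5.4 mm: the cube is present — its section is the full 22.5×30 rectangle (area 675.00 mm²); the cylinder at (3.5, 7.5): section is a regular 24-gon, circumradius r=4.5 (area = (24/2)·4.500²·sin(360°/24) = 62.89 mm²); Subtracting the remaining from the first: starting from the 22.5×30 cube (675.00 mm²), the r=4.5 cylinder at (3.5, 7.5) partially overlaps it — only the 59.19 mm² overlap (of its 62.89 mm²) is removed, clipping the outline — area = 615.81 mm². Overall, the cross-section is a single solid region. Net area = 615.81 mm².

615.81 mm²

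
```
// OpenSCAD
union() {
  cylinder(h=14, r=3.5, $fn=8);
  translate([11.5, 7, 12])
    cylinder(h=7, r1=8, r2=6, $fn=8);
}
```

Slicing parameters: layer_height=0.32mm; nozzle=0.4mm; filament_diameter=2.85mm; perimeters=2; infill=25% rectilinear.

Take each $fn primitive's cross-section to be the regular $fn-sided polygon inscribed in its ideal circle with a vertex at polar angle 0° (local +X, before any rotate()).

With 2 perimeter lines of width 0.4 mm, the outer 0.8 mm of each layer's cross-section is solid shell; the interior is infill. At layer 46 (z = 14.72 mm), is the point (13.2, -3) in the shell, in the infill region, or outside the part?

outside

At z = 14.72 mm: the cylinder is not intersected at this z (z outside [0, 14]); the cone at (11.5, 7) (r1=8→r2=6) has section circumradius 7.223 here — a regular 8-gon; Combining (union): only the cone at (11.5, 7) is present, so the union is just that shape — 1 connected region. Overall, the cross-section is a single solid region. The nearest boundary edge runs (11.50, -0.22)→(16.61, 1.89); distance from the point to it = 3.22 mm. The point is not inside any of the regions above, so it lies outside the cross-section (3.22 mm from the nearest boundary).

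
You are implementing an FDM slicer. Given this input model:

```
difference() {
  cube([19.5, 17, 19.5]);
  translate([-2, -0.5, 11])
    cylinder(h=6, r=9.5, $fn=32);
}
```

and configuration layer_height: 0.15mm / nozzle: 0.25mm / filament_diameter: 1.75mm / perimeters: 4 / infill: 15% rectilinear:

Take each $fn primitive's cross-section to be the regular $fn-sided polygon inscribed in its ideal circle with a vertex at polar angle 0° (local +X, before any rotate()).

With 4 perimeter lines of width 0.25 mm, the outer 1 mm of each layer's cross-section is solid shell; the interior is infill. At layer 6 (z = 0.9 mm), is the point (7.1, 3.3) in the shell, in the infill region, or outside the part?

At z = 0.9 mm: the 19.5×17 cube contributes its full rectangle; the cylinder at (-2, -0.5) does not reach this height (z outside [11, 17]); Taking the first minus the rest: none of the subtracted shapes is present at this height, so the 19.5×17 cube is unchanged — 1 connected region. Overall, the cross-section is a single solid region. The nearest boundary edge runs (0.00, 0.00)→(19.50, 0.00); distance from the point to it = 3.30 mm. The point is inside the cross-section and 3.30 mm from the nearest boundary — more than the 1 mm shell width (4 × 0.25), so it's in the infill interior.

infill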